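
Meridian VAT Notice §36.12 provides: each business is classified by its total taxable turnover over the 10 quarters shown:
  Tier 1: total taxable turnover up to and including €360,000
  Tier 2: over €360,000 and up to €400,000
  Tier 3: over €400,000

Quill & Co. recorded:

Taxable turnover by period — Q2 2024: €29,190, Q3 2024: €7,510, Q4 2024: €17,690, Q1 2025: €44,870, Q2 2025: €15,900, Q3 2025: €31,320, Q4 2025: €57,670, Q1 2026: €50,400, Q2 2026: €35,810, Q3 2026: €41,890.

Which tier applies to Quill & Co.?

Tier 1

Total taxable turnover: €29,190 + €7,510 + €17,690 + €44,870 + €15,900 + €31,320 + €57,670 + €50,400 + €35,810 + €41,890 = €332,250.
€332,250 ≤ €360,000, so Tier 1 applies.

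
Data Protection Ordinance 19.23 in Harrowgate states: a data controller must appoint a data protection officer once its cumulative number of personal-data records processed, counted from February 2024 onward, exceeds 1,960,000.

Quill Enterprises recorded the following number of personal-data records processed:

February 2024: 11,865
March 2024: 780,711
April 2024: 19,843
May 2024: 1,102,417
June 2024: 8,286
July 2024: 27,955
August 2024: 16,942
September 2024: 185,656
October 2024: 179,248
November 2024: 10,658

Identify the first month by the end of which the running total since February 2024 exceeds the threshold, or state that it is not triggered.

August 2024

Through February 2024: 11,865
Through March 2024: 792,576
Through April 2024: 812,419
Through May 2024: 1,914,836
Through June 2024: 1,923,122
Through July 2024: 1,951,077
Through August 2024: 1,968,019 ← exceeds threshold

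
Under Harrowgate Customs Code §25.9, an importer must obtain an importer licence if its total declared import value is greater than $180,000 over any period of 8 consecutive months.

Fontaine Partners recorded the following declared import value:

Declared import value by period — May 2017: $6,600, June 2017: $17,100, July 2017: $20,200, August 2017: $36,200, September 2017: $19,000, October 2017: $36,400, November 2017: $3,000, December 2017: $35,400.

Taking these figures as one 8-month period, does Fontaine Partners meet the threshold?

No

Total declared import value: $6,600 + $17,100 + $20,200 + $36,200 + $19,000 + $36,400 + $3,000 + $35,400 = $173,900.
$173,900 ≤ $180,000, so the threshold is not exceeded.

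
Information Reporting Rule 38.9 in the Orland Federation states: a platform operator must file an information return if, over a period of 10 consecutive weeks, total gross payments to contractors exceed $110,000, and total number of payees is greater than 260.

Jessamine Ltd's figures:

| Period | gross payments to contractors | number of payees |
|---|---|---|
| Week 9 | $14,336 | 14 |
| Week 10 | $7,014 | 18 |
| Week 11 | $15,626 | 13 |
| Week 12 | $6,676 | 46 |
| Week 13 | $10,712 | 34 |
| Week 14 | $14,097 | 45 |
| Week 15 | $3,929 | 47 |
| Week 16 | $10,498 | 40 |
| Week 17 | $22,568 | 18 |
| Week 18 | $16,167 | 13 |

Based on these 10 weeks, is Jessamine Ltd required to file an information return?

Yes

Total gross payments to contractors: $14,336 + $7,014 + $15,626 + $6,676 + $10,712 + $14,097 + $3,929 + $10,498 + $22,568 + $16,167 = $121,623 (> $110,000).
Total number of payees: 14 + 18 + 13 + 46 + 34 + 45 + 47 + 40 + 18 + 13 = 288 (> 260).
The test is 'and': both thresholds are exceeded.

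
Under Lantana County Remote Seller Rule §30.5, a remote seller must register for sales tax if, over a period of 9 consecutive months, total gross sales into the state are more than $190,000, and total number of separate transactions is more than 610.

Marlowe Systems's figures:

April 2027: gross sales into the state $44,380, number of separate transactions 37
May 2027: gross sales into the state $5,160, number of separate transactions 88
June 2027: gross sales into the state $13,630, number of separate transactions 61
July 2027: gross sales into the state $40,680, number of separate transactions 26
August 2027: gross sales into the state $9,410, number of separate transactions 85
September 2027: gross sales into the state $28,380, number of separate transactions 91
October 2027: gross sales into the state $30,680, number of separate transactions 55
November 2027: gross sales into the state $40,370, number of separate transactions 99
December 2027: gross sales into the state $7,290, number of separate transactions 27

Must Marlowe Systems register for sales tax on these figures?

No

Total gross sales into the state: $44,380 + $5,160 + $13,630 + $40,680 + $9,410 + $28,380 + $30,680 + $40,370 + $7,290 = $219,980 (> $190,000).
Total number of separate transactions: 37 + 88 + 61 + 26 + 85 + 91 + 55 + 99 + 27 = 569 (≤ 610).
The test is 'and': the rule requires both, and at least one is not exceeded.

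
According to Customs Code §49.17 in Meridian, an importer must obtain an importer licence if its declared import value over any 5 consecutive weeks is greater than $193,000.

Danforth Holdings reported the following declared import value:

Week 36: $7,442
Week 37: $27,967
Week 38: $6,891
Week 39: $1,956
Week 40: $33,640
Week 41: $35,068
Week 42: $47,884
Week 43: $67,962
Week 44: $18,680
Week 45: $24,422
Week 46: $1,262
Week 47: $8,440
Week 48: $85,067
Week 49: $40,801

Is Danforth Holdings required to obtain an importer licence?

Yes

Week 36–Week 40: $7,442 + $27,967 + $6,891 + $1,956 + $33,640 = $77,896 (under)
Week 37–Week 41: $27,967 + $6,891 + $1,956 + $33,640 + $35,068 = $105,522 (under)
Week 38–Week 42: $6,891 + $1,956 + $33,640 + $35,068 + $47,884 = $125,439 (under)
Week 39–Week 43: $1,956 + $33,640 + $35,068 + $47,884 + $67,962 = $186,510 (under)
Week 40–Week 44: $33,640 + $35,068 + $47,884 + $67,962 + $18,680 = $203,234 (over)
Week 41–Week 45: $35,068 + $47,884 + $67,962 + $18,680 + $24,422 = $194,016 (over)
Week 42–Week 46: $47,884 + $67,962 + $18,680 + $24,422 + $1,262 = $160,210 (under)
Week 43–Week 47: $67,962 + $18,680 + $24,422 + $1,262 + $8,440 = $120,766 (under)
Week 44–Week 48: $18,680 + $24,422 + $1,262 + $8,440 + $85,067 = $137,871 (under)
Week 45–Week 49: $24,422 + $1,262 + $8,440 + $85,067 + $40,801 = $159,992 (under)
At least one window exceeds $193,000.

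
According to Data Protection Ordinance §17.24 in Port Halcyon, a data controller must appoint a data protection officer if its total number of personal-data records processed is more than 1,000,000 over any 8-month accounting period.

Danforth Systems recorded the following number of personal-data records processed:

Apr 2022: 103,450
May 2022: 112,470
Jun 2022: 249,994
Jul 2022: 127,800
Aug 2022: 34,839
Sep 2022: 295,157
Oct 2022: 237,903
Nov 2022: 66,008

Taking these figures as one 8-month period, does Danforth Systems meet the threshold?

Total number of personal-data records processed: 103,450 + 112,470 + 249,994 + 127,800 + 34,839 + 295,157 + 237,903 + 66,008 = 1,227,621.
1,227,621 > 1,000,000, so the threshold is exceeded.

Yes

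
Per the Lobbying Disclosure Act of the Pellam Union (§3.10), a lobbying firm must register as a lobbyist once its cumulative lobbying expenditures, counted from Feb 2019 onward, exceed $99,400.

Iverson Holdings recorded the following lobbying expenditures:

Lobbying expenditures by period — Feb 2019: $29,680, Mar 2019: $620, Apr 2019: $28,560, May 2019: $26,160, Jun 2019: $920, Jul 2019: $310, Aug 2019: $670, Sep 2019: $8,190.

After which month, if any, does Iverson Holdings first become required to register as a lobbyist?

Not triggered

Through Feb 2019: $29,680
Through Mar 2019: $30,300
Through Apr 2019: $58,860
Through May 2019: $85,020
Through Jun 2019: $85,940
Through Jul 2019: $86,250
Through Aug 2019: $86,920
Through Sep 2019: $95,110
Final cumulative total $95,110 ≤ $99,400; the threshold is never exceeded.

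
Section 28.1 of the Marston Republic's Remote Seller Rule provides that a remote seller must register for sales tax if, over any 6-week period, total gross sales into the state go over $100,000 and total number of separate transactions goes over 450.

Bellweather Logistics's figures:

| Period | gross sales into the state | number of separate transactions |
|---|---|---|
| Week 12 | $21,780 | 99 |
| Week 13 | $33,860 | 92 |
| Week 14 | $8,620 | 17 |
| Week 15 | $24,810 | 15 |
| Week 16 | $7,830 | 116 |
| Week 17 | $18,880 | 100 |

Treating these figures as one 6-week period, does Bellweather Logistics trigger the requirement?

Total gross sales into the state: $21,780 + $33,860 + $8,620 + $24,810 + $7,830 + $18,880 = $115,780 (> $100,000).
Total number of separate transactions: 99 + 92 + 17 + 15 + 116 + 100 = 439 (≤ 450).
The test is 'and': the rule requires both, and at least one is not exceeded.

No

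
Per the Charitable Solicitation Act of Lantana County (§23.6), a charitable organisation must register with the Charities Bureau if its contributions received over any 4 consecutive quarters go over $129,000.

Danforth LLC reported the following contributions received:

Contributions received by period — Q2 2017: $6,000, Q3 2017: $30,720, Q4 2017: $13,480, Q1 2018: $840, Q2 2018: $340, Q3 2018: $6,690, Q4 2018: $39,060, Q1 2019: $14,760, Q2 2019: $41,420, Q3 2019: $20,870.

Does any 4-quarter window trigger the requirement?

No

Q2 2017–Q1 2018: $6,000 + $30,720 + $13,480 + $840 = $51,040 (under)
Q3 2017–Q2 2018: $30,720 + $13,480 + $840 + $340 = $45,380 (under)
Q4 2017–Q3 2018: $13,480 + $840 + $340 + $6,690 = $21,350 (under)
Q1 2018–Q4 2018: $840 + $340 + $6,690 + $39,060 = $46,930 (under)
Q2 2018–Q1 2019: $340 + $6,690 + $39,060 + $14,760 = $60,850 (under)
Q3 2018–Q2 2019: $6,690 + $39,060 + $14,760 + $41,420 = $101,930 (under)
Q4 2018–Q3 2019: $39,060 + $14,760 + $41,420 + $20,870 = $116,110 (under)
No window exceeds $129,000.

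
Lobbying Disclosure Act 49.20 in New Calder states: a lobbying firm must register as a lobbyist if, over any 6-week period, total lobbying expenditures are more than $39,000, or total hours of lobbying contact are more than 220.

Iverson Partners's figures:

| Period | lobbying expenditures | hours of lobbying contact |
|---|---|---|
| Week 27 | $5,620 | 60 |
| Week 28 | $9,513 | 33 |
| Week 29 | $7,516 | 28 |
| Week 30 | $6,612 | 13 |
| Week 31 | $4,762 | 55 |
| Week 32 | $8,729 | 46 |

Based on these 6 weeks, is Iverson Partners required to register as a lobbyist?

Yes

Total lobbying expenditures: $5,620 + $9,513 + $7,516 + $6,612 + $4,762 + $8,729 = $42,752 (> $39,000).
Total hours of lobbying contact: 60 + 33 + 28 + 13 + 55 + 46 = 235 (> 220).
The test is 'or': at least one threshold is exceeded.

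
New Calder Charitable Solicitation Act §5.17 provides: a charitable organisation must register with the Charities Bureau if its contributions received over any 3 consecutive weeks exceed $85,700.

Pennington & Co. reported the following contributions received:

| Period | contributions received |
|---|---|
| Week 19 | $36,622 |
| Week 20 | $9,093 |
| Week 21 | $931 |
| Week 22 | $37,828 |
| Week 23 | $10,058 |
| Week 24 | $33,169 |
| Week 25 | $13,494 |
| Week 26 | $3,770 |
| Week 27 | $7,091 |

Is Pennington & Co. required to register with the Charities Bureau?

No

Week 19–Week 21: $36,622 + $9,093 + $931 = $46,646 (under)
Week 20–Week 22: $9,093 + $931 + $37,828 = $47,852 (under)
Week 21–Week 23: $931 + $37,828 + $10,058 = $48,817 (under)
Week 22–Week 24: $37,828 + $10,058 + $33,169 = $81,055 (under)
Week 23–Week 25: $10,058 + $33,169 + $13,494 = $56,721 (under)
Week 24–Week 26: $33,169 + $13,494 + $3,770 = $50,433 (under)
Week 25–Week 27: $13,494 + $3,770 + $7,091 = $24,355 (under)
No window exceeds $85,700.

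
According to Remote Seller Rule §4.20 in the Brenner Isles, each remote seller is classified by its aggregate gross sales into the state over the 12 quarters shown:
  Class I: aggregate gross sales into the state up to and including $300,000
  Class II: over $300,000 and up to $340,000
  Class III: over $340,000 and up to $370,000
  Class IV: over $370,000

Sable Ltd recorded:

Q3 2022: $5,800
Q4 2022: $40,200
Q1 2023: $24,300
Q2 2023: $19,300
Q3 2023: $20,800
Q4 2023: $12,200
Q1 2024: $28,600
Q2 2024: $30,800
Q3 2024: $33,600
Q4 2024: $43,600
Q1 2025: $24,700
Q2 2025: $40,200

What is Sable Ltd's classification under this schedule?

Aggregate gross sales into the state: $5,800 + $40,200 + $24,300 + $19,300 + $20,800 + $12,200 + $28,600 + $30,800 + $33,600 + $43,600 + $24,700 + $40,200 = $324,100.
$300,000 < $324,100 ≤ $340,000, so Class II applies.

Class II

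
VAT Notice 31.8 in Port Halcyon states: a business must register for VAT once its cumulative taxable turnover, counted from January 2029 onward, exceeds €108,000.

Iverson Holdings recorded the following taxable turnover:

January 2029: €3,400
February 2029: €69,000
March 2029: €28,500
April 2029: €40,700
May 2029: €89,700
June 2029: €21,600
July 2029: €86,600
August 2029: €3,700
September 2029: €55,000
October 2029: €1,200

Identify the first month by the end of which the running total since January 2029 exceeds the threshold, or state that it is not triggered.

April 2029

Through January 2029: €3,400
Through February 2029: €72,400
Through March 2029: €100,900
Through April 2029: €141,600 ← exceeds threshold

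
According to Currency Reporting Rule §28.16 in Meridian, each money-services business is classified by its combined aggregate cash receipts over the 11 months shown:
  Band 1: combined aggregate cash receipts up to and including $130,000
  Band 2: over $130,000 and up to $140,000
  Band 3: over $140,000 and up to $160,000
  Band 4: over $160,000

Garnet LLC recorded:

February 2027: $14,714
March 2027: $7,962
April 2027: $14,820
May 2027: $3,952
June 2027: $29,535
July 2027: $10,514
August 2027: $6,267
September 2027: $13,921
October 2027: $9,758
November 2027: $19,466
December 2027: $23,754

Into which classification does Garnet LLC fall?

Band 3

Combined aggregate cash receipts: $14,714 + $7,962 + $14,820 + $3,952 + $29,535 + $10,514 + $6,267 + $13,921 + $9,758 + $19,466 + $23,754 = $154,663.
$140,000 < $154,663 ≤ $160,000, so Band 3 applies.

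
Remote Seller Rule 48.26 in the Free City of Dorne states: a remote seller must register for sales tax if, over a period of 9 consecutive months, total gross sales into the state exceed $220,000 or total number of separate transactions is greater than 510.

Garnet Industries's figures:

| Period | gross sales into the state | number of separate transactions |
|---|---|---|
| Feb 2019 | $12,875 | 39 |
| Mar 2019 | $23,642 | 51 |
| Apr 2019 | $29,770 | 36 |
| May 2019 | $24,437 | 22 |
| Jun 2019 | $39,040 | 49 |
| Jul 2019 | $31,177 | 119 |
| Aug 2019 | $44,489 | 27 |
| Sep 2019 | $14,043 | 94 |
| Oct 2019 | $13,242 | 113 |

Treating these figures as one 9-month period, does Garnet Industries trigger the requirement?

Total gross sales into the state: $12,875 + $23,642 + $29,770 + $24,437 + $39,040 + $31,177 + $44,489 + $14,043 + $13,242 = $232,715 (> $220,000).
Total number of separate transactions: 39 + 51 + 36 + 22 + 49 + 119 + 27 + 94 + 113 = 550 (> 510).
The test is 'or': at least one threshold is exceeded.

Yes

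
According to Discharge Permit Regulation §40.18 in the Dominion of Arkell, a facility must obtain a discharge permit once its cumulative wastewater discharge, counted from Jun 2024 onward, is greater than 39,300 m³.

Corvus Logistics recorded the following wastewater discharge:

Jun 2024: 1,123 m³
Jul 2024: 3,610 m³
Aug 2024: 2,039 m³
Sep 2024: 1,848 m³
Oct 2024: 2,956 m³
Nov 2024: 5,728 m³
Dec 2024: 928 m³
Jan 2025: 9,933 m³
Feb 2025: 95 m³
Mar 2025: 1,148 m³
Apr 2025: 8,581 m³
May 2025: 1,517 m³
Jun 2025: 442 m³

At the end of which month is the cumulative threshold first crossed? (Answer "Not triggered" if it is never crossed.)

May 2025

Through Jun 2024: 1,123 m³
Through Jul 2024: 4,733 m³
Through Aug 2024: 6,772 m³
Through Sep 2024: 8,620 m³
Through Oct 2024: 11,576 m³
Through Nov 2024: 17,304 m³
Through Dec 2024: 18,232 m³
Through Jan 2025: 28,165 m³
Through Feb 2025: 28,260 m³
Through Mar 2025: 29,408 m³
Through Apr 2025: 37,989 m³
Through May 2025: 39,506 m³ ← exceeds threshold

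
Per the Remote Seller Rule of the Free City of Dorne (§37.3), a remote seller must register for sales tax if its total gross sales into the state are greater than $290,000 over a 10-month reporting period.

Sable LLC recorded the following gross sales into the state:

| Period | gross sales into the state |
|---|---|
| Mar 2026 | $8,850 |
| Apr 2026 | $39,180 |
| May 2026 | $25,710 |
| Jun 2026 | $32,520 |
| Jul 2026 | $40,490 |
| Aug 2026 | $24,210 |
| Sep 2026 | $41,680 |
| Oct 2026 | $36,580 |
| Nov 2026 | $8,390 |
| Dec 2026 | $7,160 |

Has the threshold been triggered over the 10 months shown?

No

Total gross sales into the state: $8,850 + $39,180 + $25,710 + $32,520 + $40,490 + $24,210 + $41,680 + $36,580 + $8,390 + $7,160 = $264,770.
$264,770 ≤ $290,000, so the threshold is not exceeded.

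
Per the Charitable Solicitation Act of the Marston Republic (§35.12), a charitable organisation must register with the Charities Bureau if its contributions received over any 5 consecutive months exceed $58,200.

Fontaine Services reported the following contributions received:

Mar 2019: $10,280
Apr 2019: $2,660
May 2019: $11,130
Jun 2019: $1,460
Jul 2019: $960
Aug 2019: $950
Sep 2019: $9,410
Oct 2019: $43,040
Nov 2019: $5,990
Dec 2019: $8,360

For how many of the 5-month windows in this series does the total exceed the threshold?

Mar 2019–Jul 2019: $10,280 + $2,660 + $11,130 + $1,460 + $960 = $26,490 (under)
Apr 2019–Aug 2019: $2,660 + $11,130 + $1,460 + $960 + $950 = $17,160 (under)
May 2019–Sep 2019: $11,130 + $1,460 + $960 + $950 + $9,410 = $23,910 (under)
Jun 2019–Oct 2019: $1,460 + $960 + $950 + $9,410 + $43,040 = $55,820 (under)
Jul 2019–Nov 2019: $960 + $950 + $9,410 + $43,040 + $5,990 = $60,350 (over)
Aug 2019–Dec 2019: $950 + $9,410 + $43,040 + $5,990 + $8,360 = $67,750 (over)
2 windows exceed the threshold.

2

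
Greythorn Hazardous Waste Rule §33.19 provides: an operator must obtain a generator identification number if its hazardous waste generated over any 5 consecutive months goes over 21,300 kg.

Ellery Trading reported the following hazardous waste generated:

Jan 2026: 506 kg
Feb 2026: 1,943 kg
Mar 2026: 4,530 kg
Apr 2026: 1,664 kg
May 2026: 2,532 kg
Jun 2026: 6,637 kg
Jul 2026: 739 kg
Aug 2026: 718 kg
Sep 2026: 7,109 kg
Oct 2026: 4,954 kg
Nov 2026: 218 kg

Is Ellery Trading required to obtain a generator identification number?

Jan 2026–May 2026: 506 kg + 1,943 kg + 4,530 kg + 1,664 kg + 2,532 kg = 11,175 kg (under)
Feb 2026–Jun 2026: 1,943 kg + 4,530 kg + 1,664 kg + 2,532 kg + 6,637 kg = 17,306 kg (under)
Mar 2026–Jul 2026: 4,530 kg + 1,664 kg + 2,532 kg + 6,637 kg + 739 kg = 16,102 kg (under)
Apr 2026–Aug 2026: 1,664 kg + 2,532 kg + 6,637 kg + 739 kg + 718 kg = 12,290 kg (under)
May 2026–Sep 2026: 2,532 kg + 6,637 kg + 739 kg + 718 kg + 7,109 kg = 17,735 kg (under)
Jun 2026–Oct 2026: 6,637 kg + 739 kg + 718 kg + 7,109 kg + 4,954 kg = 20,157 kg (under)
Jul 2026–Nov 2026: 739 kg + 718 kg + 7,109 kg + 4,954 kg + 218 kg = 13,738 kg (under)
No window exceeds 21,300 kg.

No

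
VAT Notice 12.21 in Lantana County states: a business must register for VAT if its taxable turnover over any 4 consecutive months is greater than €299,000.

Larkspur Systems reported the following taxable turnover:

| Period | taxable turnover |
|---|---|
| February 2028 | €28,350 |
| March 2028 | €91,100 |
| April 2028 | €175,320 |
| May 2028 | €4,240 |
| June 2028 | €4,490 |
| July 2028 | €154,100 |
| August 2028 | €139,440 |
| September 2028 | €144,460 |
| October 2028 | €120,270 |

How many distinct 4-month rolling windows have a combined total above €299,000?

February 2028–May 2028: €28,350 + €91,100 + €175,320 + €4,240 = €299,010 (over)
March 2028–June 2028: €91,100 + €175,320 + €4,240 + €4,490 = €275,150 (under)
April 2028–July 2028: €175,320 + €4,240 + €4,490 + €154,100 = €338,150 (over)
May 2028–August 2028: €4,240 + €4,490 + €154,100 + €139,440 = €302,270 (over)
June 2028–September 2028: €4,490 + €154,100 + €139,440 + €144,460 = €442,490 (over)
July 2028–October 2028: €154,100 + €139,440 + €144,460 + €120,270 = €558,270 (over)
5 windows exceed the threshold.

5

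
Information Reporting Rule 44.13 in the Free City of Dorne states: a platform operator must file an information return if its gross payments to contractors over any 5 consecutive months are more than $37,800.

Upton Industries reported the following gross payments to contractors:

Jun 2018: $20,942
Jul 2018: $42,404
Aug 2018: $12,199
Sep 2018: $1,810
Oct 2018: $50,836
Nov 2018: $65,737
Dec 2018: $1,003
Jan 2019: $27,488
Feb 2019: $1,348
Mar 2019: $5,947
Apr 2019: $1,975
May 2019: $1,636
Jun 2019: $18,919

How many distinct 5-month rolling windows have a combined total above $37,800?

Jun 2018–Oct 2018: $20,942 + $42,404 + $12,199 + $1,810 + $50,836 = $128,191 (over)
Jul 2018–Nov 2018: $42,404 + $12,199 + $1,810 + $50,836 + $65,737 = $172,986 (over)
Aug 2018–Dec 2018: $12,199 + $1,810 + $50,836 + $65,737 + $1,003 = $131,585 (over)
Sep 2018–Jan 2019: $1,810 + $50,836 + $65,737 + $1,003 + $27,488 = $146,874 (over)
Oct 2018–Feb 2019: $50,836 + $65,737 + $1,003 + $27,488 + $1,348 = $146,412 (over)
Nov 2018–Mar 2019: $65,737 + $1,003 + $27,488 + $1,348 + $5,947 = $101,523 (over)
Dec 2018–Apr 2019: $1,003 + $27,488 + $1,348 + $5,947 + $1,975 = $37,761 (under)
Jan 2019–May 2019: $27,488 + $1,348 + $5,947 + $1,975 + $1,636 = $38,394 (over)
Feb 2019–Jun 2019: $1,348 + $5,947 + $1,975 + $1,636 + $18,919 = $29,825 (under)
7 windows exceed the threshold.

7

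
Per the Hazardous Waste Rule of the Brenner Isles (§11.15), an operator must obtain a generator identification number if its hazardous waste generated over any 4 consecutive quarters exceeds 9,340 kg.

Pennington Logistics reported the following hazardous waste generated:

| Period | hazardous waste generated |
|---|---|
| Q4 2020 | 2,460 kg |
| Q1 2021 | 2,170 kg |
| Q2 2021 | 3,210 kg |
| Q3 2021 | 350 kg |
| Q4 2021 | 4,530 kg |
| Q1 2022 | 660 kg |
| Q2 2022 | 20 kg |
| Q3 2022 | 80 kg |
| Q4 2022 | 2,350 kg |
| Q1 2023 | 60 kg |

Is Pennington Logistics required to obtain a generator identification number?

Yes

Q4 2020–Q3 2021: 2,460 kg + 2,170 kg + 3,210 kg + 350 kg = 8,190 kg (under)
Q1 2021–Q4 2021: 2,170 kg + 3,210 kg + 350 kg + 4,530 kg = 10,260 kg (over)
Q2 2021–Q1 2022: 3,210 kg + 350 kg + 4,530 kg + 660 kg = 8,750 kg (under)
Q3 2021–Q2 2022: 350 kg + 4,530 kg + 660 kg + 20 kg = 5,560 kg (under)
Q4 2021–Q3 2022: 4,530 kg + 660 kg + 20 kg + 80 kg = 5,290 kg (under)
Q1 2022–Q4 2022: 660 kg + 20 kg + 80 kg + 2,350 kg = 3,110 kg (under)
Q2 2022–Q1 2023: 20 kg + 80 kg + 2,350 kg + 60 kg = 2,510 kg (under)
At least one window exceeds 9,340 kg.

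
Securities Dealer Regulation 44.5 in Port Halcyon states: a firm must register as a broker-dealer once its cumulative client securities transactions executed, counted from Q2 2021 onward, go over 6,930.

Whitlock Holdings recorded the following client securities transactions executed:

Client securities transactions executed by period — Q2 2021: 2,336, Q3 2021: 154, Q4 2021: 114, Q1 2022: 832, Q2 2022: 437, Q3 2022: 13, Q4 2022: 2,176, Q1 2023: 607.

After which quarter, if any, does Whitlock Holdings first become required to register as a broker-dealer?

Not triggered

Through Q2 2021: 2,336
Through Q3 2021: 2,490
Through Q4 2021: 2,604
Through Q1 2022: 3,436
Through Q2 2022: 3,873
Through Q3 2022: 3,886
Through Q4 2022: 6,062
Through Q1 2023: 6,669
Final cumulative total 6,669 ≤ 6,930; the threshold is never exceeded.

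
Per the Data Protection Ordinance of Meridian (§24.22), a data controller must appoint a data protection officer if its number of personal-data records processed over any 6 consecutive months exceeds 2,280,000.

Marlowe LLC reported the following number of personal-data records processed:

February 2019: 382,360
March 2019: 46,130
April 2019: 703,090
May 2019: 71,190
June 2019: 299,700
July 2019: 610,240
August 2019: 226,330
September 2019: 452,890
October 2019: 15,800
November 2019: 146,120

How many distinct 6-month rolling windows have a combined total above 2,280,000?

February 2019–July 2019: 382,360 + 46,130 + 703,090 + 71,190 + 299,700 + 610,240 = 2,112,710 (under)
March 2019–August 2019: 46,130 + 703,090 + 71,190 + 299,700 + 610,240 + 226,330 = 1,956,680 (under)
April 2019–September 2019: 703,090 + 71,190 + 299,700 + 610,240 + 226,330 + 452,890 = 2,363,440 (over)
May 2019–October 2019: 71,190 + 299,700 + 610,240 + 226,330 + 452,890 + 15,800 = 1,676,150 (under)
June 2019–November 2019: 299,700 + 610,240 + 226,330 + 452,890 + 15,800 + 146,120 = 1,751,080 (under)
1 window exceeds the threshold.

1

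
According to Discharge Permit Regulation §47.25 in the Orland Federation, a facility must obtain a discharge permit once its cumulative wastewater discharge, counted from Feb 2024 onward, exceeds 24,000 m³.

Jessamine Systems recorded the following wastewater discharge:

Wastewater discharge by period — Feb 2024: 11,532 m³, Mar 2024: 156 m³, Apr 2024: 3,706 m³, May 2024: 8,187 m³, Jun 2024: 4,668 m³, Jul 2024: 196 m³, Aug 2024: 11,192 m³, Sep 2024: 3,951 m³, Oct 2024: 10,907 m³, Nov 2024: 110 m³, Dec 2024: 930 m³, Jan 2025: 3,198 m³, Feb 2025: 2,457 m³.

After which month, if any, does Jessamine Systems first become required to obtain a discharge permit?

Through Feb 2024: 11,532 m³
Through Mar 2024: 11,688 m³
Through Apr 2024: 15,394 m³
Through May 2024: 23,581 m³
Through Jun 2024: 28,249 m³ ← exceeds threshold

Jun 2024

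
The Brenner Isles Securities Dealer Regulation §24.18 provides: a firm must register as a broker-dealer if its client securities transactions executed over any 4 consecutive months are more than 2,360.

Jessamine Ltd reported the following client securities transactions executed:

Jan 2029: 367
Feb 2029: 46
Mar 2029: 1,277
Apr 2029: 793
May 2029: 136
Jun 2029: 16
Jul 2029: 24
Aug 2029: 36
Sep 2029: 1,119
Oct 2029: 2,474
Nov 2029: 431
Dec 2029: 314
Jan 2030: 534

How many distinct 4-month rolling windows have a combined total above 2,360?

Jan 2029–Apr 2029: 367 + 46 + 1,277 + 793 = 2,483 (over)
Feb 2029–May 2029: 46 + 1,277 + 793 + 136 = 2,252 (under)
Mar 2029–Jun 2029: 1,277 + 793 + 136 + 16 = 2,222 (under)
Apr 2029–Jul 2029: 793 + 136 + 16 + 24 = 969 (under)
May 2029–Aug 2029: 136 + 16 + 24 + 36 = 212 (under)
Jun 2029–Sep 2029: 16 + 24 + 36 + 1,119 = 1,195 (under)
Jul 2029–Oct 2029: 24 + 36 + 1,119 + 2,474 = 3,653 (over)
Aug 2029–Nov 2029: 36 + 1,119 + 2,474 + 431 = 4,060 (over)
Sep 2029–Dec 2029: 1,119 + 2,474 + 431 + 314 = 4,338 (over)
Oct 2029–Jan 2030: 2,474 + 431 + 314 + 534 = 3,753 (over)
5 windows exceed the threshold.

5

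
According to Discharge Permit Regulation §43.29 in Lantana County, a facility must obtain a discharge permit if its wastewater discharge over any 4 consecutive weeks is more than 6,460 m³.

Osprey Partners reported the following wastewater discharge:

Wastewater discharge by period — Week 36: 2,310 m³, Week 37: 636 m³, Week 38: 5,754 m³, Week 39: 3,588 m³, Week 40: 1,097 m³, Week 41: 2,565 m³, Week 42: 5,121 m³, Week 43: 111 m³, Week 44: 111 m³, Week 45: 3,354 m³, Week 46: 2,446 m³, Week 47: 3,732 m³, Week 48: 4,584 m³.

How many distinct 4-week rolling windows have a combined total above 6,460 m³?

9

Week 36–Week 39: 2,310 m³ + 636 m³ + 5,754 m³ + 3,588 m³ = 12,288 m³ (over)
Week 37–Week 40: 636 m³ + 5,754 m³ + 3,588 m³ + 1,097 m³ = 11,075 m³ (over)
Week 38–Week 41: 5,754 m³ + 3,588 m³ + 1,097 m³ + 2,565 m³ = 13,004 m³ (over)
Week 39–Week 42: 3,588 m³ + 1,097 m³ + 2,565 m³ + 5,121 m³ = 12,371 m³ (over)
Week 40–Week 43: 1,097 m³ + 2,565 m³ + 5,121 m³ + 111 m³ = 8,894 m³ (over)
Week 41–Week 44: 2,565 m³ + 5,121 m³ + 111 m³ + 111 m³ = 7,908 m³ (over)
Week 42–Week 45: 5,121 m³ + 111 m³ + 111 m³ + 3,354 m³ = 8,697 m³ (over)
Week 43–Week 46: 111 m³ + 111 m³ + 3,354 m³ + 2,446 m³ = 6,022 m³ (under)
Week 44–Week 47: 111 m³ + 3,354 m³ + 2,446 m³ + 3,732 m³ = 9,643 m³ (over)
Week 45–Week 48: 3,354 m³ + 2,446 m³ + 3,732 m³ + 4,584 m³ = 14,116 m³ (over)
9 windows exceed the threshold.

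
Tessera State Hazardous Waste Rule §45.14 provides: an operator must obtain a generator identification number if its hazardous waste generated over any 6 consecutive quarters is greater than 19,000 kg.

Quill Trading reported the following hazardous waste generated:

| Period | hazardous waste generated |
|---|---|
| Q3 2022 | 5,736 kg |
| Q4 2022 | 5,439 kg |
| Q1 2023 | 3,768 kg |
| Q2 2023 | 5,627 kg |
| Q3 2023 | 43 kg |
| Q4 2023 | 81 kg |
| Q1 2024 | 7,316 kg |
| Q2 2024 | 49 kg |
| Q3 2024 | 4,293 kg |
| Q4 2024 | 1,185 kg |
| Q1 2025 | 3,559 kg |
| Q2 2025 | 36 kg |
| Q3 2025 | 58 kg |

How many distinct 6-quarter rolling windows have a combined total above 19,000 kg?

2

Q3 2022–Q4 2023: 5,736 kg + 5,439 kg + 3,768 kg + 5,627 kg + 43 kg + 81 kg = 20,694 kg (over)
Q4 2022–Q1 2024: 5,439 kg + 3,768 kg + 5,627 kg + 43 kg + 81 kg + 7,316 kg = 22,274 kg (over)
Q1 2023–Q2 2024: 3,768 kg + 5,627 kg + 43 kg + 81 kg + 7,316 kg + 49 kg = 16,884 kg (under)
Q2 2023–Q3 2024: 5,627 kg + 43 kg + 81 kg + 7,316 kg + 49 kg + 4,293 kg = 17,409 kg (under)
Q3 2023–Q4 2024: 43 kg + 81 kg + 7,316 kg + 49 kg + 4,293 kg + 1,185 kg = 12,967 kg (under)
Q4 2023–Q1 2025: 81 kg + 7,316 kg + 49 kg + 4,293 kg + 1,185 kg + 3,559 kg = 16,483 kg (under)
Q1 2024–Q2 2025: 7,316 kg + 49 kg + 4,293 kg + 1,185 kg + 3,559 kg + 36 kg = 16,438 kg (under)
Q2 2024–Q3 2025: 49 kg + 4,293 kg + 1,185 kg + 3,559 kg + 36 kg + 58 kg = 9,180 kg (under)
2 windows exceed the threshold.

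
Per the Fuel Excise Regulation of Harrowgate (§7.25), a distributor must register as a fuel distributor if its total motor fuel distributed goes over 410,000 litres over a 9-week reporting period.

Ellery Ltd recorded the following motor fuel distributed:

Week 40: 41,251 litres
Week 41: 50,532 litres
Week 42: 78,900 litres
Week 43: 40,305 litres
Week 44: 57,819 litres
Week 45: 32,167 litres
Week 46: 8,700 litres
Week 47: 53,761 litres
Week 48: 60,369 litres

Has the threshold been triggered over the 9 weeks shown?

Yes

Total motor fuel distributed: 41,251 litres + 50,532 litres + 78,900 litres + 40,305 litres + 57,819 litres + 32,167 litres + 8,700 litres + 53,761 litres + 60,369 litres = 423,804 litres.
423,804 litres > 410,000 litres, so the threshold is exceeded.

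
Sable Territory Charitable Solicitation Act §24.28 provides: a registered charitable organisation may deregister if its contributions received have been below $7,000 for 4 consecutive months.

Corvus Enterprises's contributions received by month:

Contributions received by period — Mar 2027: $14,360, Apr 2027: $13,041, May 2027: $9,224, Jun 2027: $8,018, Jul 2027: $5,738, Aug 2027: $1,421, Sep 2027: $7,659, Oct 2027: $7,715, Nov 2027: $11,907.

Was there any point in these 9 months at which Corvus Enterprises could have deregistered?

Months below $7,000: Jul 2027, Aug 2027.
Longest run of consecutive months below the threshold: 2.
2 < 4, so Corvus Enterprises never became eligible.

No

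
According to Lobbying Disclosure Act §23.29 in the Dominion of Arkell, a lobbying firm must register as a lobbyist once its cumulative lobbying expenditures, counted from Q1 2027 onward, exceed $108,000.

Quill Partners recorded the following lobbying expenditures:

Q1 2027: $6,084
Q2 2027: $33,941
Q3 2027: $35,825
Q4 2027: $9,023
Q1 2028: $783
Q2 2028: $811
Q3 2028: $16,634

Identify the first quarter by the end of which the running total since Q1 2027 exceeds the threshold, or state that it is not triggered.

Through Q1 2027: $6,084
Through Q2 2027: $40,025
Through Q3 2027: $75,850
Through Q4 2027: $84,873
Through Q1 2028: $85,656
Through Q2 2028: $86,467
Through Q3 2028: $103,101
Final cumulative total $103,101 ≤ $108,000; the threshold is never exceeded.

Not triggered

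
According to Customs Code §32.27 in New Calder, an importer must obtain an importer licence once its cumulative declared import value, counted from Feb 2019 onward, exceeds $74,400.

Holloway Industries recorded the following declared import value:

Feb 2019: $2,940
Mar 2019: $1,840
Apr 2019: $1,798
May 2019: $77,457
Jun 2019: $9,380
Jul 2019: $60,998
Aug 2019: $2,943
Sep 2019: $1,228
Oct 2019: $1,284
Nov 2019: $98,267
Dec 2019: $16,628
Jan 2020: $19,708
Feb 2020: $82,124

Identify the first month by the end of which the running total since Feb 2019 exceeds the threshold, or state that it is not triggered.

May 2019

Through Feb 2019: $2,940
Through Mar 2019: $4,780
Through Apr 2019: $6,578
Through May 2019: $84,035 ← exceeds threshold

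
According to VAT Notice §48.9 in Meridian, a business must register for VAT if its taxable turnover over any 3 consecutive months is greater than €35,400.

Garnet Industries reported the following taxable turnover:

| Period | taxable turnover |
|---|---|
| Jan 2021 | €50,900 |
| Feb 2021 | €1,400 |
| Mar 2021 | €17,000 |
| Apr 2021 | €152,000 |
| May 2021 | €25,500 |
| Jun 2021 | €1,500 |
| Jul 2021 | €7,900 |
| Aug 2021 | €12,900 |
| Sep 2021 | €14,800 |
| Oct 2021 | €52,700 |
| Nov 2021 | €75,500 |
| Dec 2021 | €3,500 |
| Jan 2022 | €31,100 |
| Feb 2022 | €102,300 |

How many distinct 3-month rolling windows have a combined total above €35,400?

10

Jan 2021–Mar 2021: €50,900 + €1,400 + €17,000 = €69,300 (over)
Feb 2021–Apr 2021: €1,400 + €17,000 + €152,000 = €170,400 (over)
Mar 2021–May 2021: €17,000 + €152,000 + €25,500 = €194,500 (over)
Apr 2021–Jun 2021: €152,000 + €25,500 + €1,500 = €179,000 (over)
May 2021–Jul 2021: €25,500 + €1,500 + €7,900 = €34,900 (under)
Jun 2021–Aug 2021: €1,500 + €7,900 + €12,900 = €22,300 (under)
Jul 2021–Sep 2021: €7,900 + €12,900 + €14,800 = €35,600 (over)
Aug 2021–Oct 2021: €12,900 + €14,800 + €52,700 = €80,400 (over)
Sep 2021–Nov 2021: €14,800 + €52,700 + €75,500 = €143,000 (over)
Oct 2021–Dec 2021: €52,700 + €75,500 + €3,500 = €131,700 (over)
Nov 2021–Jan 2022: €75,500 + €3,500 + €31,100 = €110,100 (over)
Dec 2021–Feb 2022: €3,500 + €31,100 + €102,300 = €136,900 (over)
10 windows exceed the threshold.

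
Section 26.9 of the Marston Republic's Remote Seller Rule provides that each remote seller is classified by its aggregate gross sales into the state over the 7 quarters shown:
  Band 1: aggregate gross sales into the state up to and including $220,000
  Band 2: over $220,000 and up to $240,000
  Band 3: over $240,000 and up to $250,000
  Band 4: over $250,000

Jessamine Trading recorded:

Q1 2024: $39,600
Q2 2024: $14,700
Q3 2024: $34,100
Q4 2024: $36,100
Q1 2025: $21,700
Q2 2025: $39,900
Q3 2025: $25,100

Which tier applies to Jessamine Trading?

Aggregate gross sales into the state: $39,600 + $14,700 + $34,100 + $36,100 + $21,700 + $39,900 + $25,100 = $211,200.
$211,200 ≤ $220,000, so Band 1 applies.

Band 1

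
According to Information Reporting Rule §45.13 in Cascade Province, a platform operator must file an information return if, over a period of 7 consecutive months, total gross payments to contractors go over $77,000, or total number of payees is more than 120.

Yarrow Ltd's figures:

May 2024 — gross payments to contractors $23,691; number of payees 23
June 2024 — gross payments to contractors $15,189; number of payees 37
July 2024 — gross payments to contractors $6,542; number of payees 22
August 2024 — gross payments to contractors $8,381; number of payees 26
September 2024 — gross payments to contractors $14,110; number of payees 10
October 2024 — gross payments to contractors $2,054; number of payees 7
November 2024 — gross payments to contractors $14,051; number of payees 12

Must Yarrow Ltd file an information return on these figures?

Total gross payments to contractors: $23,691 + $15,189 + $6,542 + $8,381 + $14,110 + $2,054 + $14,051 = $84,018 (> $77,000).
Total number of payees: 23 + 37 + 22 + 26 + 10 + 7 + 12 = 137 (> 120).
The test is 'or': at least one threshold is exceeded.

Yes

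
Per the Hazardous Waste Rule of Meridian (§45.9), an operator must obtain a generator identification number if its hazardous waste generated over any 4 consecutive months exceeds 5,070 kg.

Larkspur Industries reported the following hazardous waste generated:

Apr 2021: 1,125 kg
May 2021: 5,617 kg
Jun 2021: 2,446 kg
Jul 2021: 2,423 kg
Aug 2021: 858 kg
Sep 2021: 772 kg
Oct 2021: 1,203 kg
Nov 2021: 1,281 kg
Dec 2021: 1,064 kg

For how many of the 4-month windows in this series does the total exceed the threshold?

4

Apr 2021–Jul 2021: 1,125 kg + 5,617 kg + 2,446 kg + 2,423 kg = 11,611 kg (over)
May 2021–Aug 2021: 5,617 kg + 2,446 kg + 2,423 kg + 858 kg = 11,344 kg (over)
Jun 2021–Sep 2021: 2,446 kg + 2,423 kg + 858 kg + 772 kg = 6,499 kg (over)
Jul 2021–Oct 2021: 2,423 kg + 858 kg + 772 kg + 1,203 kg = 5,256 kg (over)
Aug 2021–Nov 2021: 858 kg + 772 kg + 1,203 kg + 1,281 kg = 4,114 kg (under)
Sep 2021–Dec 2021: 772 kg + 1,203 kg + 1,281 kg + 1,064 kg = 4,320 kg (under)
4 windows exceed the threshold.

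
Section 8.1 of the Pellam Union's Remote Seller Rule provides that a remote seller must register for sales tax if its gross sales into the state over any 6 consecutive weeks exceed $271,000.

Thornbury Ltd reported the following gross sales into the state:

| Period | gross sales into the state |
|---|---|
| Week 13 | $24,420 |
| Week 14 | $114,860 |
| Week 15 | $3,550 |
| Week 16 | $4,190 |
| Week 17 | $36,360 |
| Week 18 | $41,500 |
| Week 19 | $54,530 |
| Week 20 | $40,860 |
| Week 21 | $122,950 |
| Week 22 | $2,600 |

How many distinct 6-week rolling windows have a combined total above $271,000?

2

Week 13–Week 18: $24,420 + $114,860 + $3,550 + $4,190 + $36,360 + $41,500 = $224,880 (under)
Week 14–Week 19: $114,860 + $3,550 + $4,190 + $36,360 + $41,500 + $54,530 = $254,990 (under)
Week 15–Week 20: $3,550 + $4,190 + $36,360 + $41,500 + $54,530 + $40,860 = $180,990 (under)
Week 16–Week 21: $4,190 + $36,360 + $41,500 + $54,530 + $40,860 + $122,950 = $300,390 (over)
Week 17–Week 22: $36,360 + $41,500 + $54,530 + $40,860 + $122,950 + $2,600 = $298,800 (over)
2 windows exceed the threshold.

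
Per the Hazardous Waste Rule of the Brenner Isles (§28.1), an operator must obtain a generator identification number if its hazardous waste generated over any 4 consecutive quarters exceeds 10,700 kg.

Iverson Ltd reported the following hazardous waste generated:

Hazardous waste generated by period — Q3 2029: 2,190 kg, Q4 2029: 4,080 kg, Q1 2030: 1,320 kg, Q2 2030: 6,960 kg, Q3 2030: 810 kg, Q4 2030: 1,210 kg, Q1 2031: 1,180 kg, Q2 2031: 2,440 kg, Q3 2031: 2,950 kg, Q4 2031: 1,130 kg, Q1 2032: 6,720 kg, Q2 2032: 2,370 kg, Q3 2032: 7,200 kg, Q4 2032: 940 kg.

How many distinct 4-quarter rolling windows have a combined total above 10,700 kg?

Q3 2029–Q2 2030: 2,190 kg + 4,080 kg + 1,320 kg + 6,960 kg = 14,550 kg (over)
Q4 2029–Q3 2030: 4,080 kg + 1,320 kg + 6,960 kg + 810 kg = 13,170 kg (over)
Q1 2030–Q4 2030: 1,320 kg + 6,960 kg + 810 kg + 1,210 kg = 10,300 kg (under)
Q2 2030–Q1 2031: 6,960 kg + 810 kg + 1,210 kg + 1,180 kg = 10,160 kg (under)
Q3 2030–Q2 2031: 810 kg + 1,210 kg + 1,180 kg + 2,440 kg = 5,640 kg (under)
Q4 2030–Q3 2031: 1,210 kg + 1,180 kg + 2,440 kg + 2,950 kg = 7,780 kg (under)
Q1 2031–Q4 2031: 1,180 kg + 2,440 kg + 2,950 kg + 1,130 kg = 7,700 kg (under)
Q2 2031–Q1 2032: 2,440 kg + 2,950 kg + 1,130 kg + 6,720 kg = 13,240 kg (over)
Q3 2031–Q2 2032: 2,950 kg + 1,130 kg + 6,720 kg + 2,370 kg = 13,170 kg (over)
Q4 2031–Q3 2032: 1,130 kg + 6,720 kg + 2,370 kg + 7,200 kg = 17,420 kg (over)
Q1 2032–Q4 2032: 6,720 kg + 2,370 kg + 7,200 kg + 940 kg = 17,230 kg (over)
6 windows exceed the threshold.

6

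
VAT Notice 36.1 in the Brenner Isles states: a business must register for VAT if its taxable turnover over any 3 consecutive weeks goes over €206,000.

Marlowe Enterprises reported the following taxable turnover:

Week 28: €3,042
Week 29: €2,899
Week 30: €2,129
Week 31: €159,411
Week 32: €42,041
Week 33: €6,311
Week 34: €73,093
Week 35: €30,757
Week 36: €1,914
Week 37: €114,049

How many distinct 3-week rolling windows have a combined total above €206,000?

1

Week 28–Week 30: €3,042 + €2,899 + €2,129 = €8,070 (under)
Week 29–Week 31: €2,899 + €2,129 + €159,411 = €164,439 (under)
Week 30–Week 32: €2,129 + €159,411 + €42,041 = €203,581 (under)
Week 31–Week 33: €159,411 + €42,041 + €6,311 = €207,763 (over)
Week 32–Week 34: €42,041 + €6,311 + €73,093 = €121,445 (under)
Week 33–Week 35: €6,311 + €73,093 + €30,757 = €110,161 (under)
Week 34–Week 36: €73,093 + €30,757 + €1,914 = €105,764 (under)
Week 35–Week 37: €30,757 + €1,914 + €114,049 = €146,720 (under)
1 window exceeds the threshold.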